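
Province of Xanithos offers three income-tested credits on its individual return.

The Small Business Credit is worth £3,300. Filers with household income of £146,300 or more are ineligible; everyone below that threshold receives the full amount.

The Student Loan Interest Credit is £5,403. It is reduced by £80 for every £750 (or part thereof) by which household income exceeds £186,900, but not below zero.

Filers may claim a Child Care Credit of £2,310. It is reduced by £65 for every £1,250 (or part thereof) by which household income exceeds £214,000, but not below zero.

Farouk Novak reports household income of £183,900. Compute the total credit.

Small Business Credit: £183,900 meets or exceeds the £146,300 cutoff, so the credit is £0.
Student Loan Interest Credit: £183,900 is at or below the £186,900 threshold, so the full £5,403 applies.
Child Care Credit: £183,900 is at or below the £214,000 threshold, so the full £2,310 applies.
Total: £0 + £5,403 + £2,310 = £7,713.

£7,713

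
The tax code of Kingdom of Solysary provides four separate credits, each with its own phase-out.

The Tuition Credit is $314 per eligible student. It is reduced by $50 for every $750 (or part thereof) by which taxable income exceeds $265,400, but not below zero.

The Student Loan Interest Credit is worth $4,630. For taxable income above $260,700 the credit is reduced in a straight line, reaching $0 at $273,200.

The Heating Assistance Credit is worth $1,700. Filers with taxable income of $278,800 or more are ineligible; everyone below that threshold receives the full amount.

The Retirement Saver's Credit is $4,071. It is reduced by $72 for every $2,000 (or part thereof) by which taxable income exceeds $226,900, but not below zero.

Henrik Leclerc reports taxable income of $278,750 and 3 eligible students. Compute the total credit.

$3,941

Tuition Credit: base = 3 × $314 = $942. income exceeds $265,400 by $13,350, which is 18 full-or-partial $750 increments; reduction = 18 × $50 = $900, leaving $42.
Student Loan Interest Credit: $278,750 is at or above $273,200, so the credit is $0.
Heating Assistance Credit: $278,750 is below the $278,800 cutoff, so the full $1,700 applies.
Retirement Saver's Credit: income exceeds $226,900 by $51,850, which is 26 full-or-partial $2,000 increments; reduction = 26 × $72 = $1,872, leaving $2,199.
Total: $42 + $0 + $1,700 + $2,199 = $3,941.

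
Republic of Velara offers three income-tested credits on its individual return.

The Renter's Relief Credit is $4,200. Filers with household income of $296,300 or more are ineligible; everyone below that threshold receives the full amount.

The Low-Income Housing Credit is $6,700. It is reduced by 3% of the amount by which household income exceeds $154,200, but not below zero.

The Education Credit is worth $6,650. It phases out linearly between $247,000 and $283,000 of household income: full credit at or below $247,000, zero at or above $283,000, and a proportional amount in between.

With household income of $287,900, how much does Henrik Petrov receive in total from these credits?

Renter's Relief Credit: $287,900 is below the $296,300 cutoff, so the full $4,200 applies.
Low-Income Housing Credit: 3% of the $133,700 excess over $154,200 is $4,011; credit = $6,700 − $4,011 = $2,689.
Education Credit: $287,900 is at or above $283,000, so the credit is $0.
Total: $4,200 + $2,689 + $0 = $6,889.

$6,889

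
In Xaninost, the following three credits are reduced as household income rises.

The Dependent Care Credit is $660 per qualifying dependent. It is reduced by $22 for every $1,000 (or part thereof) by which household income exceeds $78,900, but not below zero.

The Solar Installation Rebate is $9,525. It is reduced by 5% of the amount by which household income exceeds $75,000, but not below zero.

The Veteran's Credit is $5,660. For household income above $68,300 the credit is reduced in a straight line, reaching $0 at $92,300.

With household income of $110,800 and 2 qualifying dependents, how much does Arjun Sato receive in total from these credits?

Dependent Care Credit: base = 2 × $660 = $1,320. income exceeds $78,900 by $31,900, which is 32 full-or-partial $1,000 increments; reduction = 32 × $22 = $704, leaving $616.
Solar Installation Rebate: 5% of the $35,800 excess over $75,000 is $1,790; credit = $9,525 − $1,790 = $7,735.
Veteran's Credit: $110,800 is at or above $92,300, so the credit is $0.
Total: $616 + $7,735 + $0 = $8,351.

$8,351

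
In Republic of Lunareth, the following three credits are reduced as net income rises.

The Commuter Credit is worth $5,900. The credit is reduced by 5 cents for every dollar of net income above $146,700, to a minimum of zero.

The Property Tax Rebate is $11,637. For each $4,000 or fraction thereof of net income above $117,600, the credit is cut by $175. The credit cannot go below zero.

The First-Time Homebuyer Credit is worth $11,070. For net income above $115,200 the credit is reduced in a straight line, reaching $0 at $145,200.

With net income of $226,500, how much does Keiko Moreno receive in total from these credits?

$8,647

Commuter Credit: 5% of the $79,800 excess over $146,700 is $3,990; credit = $5,900 − $3,990 = $1,910.
Property Tax Rebate: income exceeds $117,600 by $108,900, which is 28 full-or-partial $4,000 increments; reduction = 28 × $175 = $4,900, leaving $6,737.
First-Time Homebuyer Credit: $226,500 is at or above $145,200, so the credit is $0.
Total: $1,910 + $6,737 + $0 = $8,647.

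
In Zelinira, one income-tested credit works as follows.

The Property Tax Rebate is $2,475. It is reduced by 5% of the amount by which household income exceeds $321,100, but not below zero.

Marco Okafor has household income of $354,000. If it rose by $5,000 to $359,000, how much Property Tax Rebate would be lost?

At $354,000 — 5% of the $32,900 excess over $321,100 is $1,645; credit = $2,475 − $1,645 = $830.
At $359,000 — 5% of the $37,900 excess over $321,100 is $1,895; credit = $2,475 − $1,895 = $580.
Lost: $830 − $580 = $250.

$250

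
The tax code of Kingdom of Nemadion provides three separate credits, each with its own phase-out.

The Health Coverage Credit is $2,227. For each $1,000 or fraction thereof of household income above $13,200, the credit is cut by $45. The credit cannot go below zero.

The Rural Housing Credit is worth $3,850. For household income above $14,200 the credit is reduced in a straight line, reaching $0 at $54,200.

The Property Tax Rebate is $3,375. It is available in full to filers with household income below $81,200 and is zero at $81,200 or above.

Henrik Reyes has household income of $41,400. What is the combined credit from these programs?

$5,529

Health Coverage Credit: income exceeds $13,200 by $28,200, which is 29 full-or-partial $1,000 increments; reduction = 29 × $45 = $1,305, leaving $922.
Rural Housing Credit: $41,400 is $27,200 into a $40,000 phase-out range, leaving 12,800/40,000 of the credit: $3,850 × 12,800/40,000 = $1,232.
Property Tax Rebate: $41,400 is below the $81,200 cutoff, so the full $3,375 applies.
Total: $922 + $1,232 + $3,375 = $5,529.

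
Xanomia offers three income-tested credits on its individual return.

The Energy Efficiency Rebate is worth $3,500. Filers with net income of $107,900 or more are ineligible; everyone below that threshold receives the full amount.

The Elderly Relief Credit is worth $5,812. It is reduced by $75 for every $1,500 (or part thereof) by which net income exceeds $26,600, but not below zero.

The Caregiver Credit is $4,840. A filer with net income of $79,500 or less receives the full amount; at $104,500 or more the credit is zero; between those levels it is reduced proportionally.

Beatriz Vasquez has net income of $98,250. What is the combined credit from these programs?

$6,922

Energy Efficiency Rebate: $98,250 is below the $107,900 cutoff, so the full $3,500 applies.
Elderly Relief Credit: income exceeds $26,600 by $71,650, which is 48 full-or-partial $1,500 increments; reduction = 48 × $75 = $3,600, leaving $2,212.
Caregiver Credit: $98,250 is $18,750 into a $25,000 phase-out range, leaving 6,250/25,000 of the credit: $4,840 × 6,250/25,000 = $1,210.
Total: $3,500 + $2,212 + $1,210 = $6,922.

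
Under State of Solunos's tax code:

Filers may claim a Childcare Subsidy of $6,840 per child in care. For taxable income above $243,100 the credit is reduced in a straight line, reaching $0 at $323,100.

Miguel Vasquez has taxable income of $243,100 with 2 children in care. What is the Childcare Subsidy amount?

$13,680

Childcare Subsidy: base = 2 × $6,840 = $13,680. $243,100 is at or below the $243,100 threshold, so the full $13,680 applies.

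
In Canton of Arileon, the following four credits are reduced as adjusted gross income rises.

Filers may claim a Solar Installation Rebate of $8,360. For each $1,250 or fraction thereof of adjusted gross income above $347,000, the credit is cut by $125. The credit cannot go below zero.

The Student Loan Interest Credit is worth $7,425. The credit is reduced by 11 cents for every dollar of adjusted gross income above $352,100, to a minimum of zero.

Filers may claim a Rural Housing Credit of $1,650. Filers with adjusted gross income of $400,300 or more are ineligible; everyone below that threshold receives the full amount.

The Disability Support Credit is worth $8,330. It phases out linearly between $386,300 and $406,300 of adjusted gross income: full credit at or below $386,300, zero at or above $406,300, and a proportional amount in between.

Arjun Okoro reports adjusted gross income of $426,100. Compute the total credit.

Solar Installation Rebate: income exceeds $347,000 by $79,100, which is 64 full-or-partial $1,250 increments; reduction = 64 × $125 = $8,000, leaving $360.
Student Loan Interest Credit: 11% of the $74,000 excess over $352,100 is $8,140 ≥ base, so the credit is $0.
Rural Housing Credit: $426,100 meets or exceeds the $400,300 cutoff, so the credit is $0.
Disability Support Credit: $426,100 is at or above $406,300, so the credit is $0.
Total: $360 + $0 + $0 + $0 = $360.

$360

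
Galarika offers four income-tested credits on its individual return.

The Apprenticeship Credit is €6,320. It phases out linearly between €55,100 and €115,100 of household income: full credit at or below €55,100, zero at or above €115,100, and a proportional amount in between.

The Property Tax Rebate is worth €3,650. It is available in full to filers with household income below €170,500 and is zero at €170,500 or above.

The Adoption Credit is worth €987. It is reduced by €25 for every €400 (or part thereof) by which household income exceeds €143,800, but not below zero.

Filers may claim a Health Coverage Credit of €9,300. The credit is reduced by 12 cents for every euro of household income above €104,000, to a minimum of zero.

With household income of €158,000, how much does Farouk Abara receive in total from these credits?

€6,557

Apprenticeship Credit: €158,000 is at or above €115,100, so the credit is €0.
Property Tax Rebate: €158,000 is below the €170,500 cutoff, so the full €3,650 applies.
Adoption Credit: income exceeds €143,800 by €14,200, which is 36 full-or-partial €400 increments; reduction = 36 × €25 = €900, leaving €87.
Health Coverage Credit: 12% of the €54,000 excess over €104,000 is €6,480; credit = €9,300 − €6,480 = €2,820.
Total: €0 + €3,650 + €87 + €2,820 = €6,557.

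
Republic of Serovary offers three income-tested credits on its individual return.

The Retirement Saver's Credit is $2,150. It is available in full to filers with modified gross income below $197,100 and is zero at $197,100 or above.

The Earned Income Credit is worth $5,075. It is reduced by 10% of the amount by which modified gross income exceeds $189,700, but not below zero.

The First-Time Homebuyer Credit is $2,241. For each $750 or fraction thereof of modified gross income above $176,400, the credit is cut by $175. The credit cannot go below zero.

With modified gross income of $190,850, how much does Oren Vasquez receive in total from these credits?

$7,110

Retirement Saver's Credit: $190,850 is below the $197,100 cutoff, so the full $2,150 applies.
Earned Income Credit: 10% of the $1,150 excess over $189,700 is $115; credit = $5,075 − $115 = $4,960.
First-Time Homebuyer Credit: income exceeds $176,400 by $14,450 → 20 increments × $175 = $3,500 ≥ base, so the credit is $0.
Total: $2,150 + $4,960 + $0 = $7,110.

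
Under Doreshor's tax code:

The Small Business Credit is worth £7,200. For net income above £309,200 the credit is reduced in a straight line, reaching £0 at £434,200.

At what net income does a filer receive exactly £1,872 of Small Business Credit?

£1,872 is 1,872/7,200 of the full £7,200, so 5,328/7,200 of the £125,000 range has been used: income = £309,200 + £125,000 × 5,328/7,200 = £401,700.

£401,700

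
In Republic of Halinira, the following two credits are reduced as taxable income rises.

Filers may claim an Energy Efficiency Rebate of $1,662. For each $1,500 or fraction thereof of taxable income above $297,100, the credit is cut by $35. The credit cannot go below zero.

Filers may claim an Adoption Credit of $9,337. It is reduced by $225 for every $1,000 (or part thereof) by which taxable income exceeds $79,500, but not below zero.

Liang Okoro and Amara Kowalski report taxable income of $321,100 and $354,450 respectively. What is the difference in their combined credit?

Liang ($321,100): Energy Efficiency Rebate: income exceeds $297,100 by $24,000, which is 16 full-or-partial $1,500 increments; reduction = 16 × $35 = $560, leaving $1,102. Adoption Credit: income exceeds $79,500 by $241,600 → 242 increments × $225 = $54,450 ≥ base, so the credit is $0. total $1,102 + $0 = $1,102
Amara ($354,450): Energy Efficiency Rebate: income exceeds $297,100 by $57,350, which is 39 full-or-partial $1,500 increments; reduction = 39 × $35 = $1,365, leaving $297. Adoption Credit: income exceeds $79,500 by $274,950 → 275 increments × $225 = $61,875 ≥ base, so the credit is $0. total $297 + $0 = $297
Difference: |$1,102 − $297| = $805.

$805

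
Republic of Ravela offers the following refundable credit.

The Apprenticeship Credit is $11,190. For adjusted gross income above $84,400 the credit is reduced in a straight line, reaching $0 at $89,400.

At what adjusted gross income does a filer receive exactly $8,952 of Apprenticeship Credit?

$85,400

$8,952 is 8,952/11,190 of the full $11,190, so 2,238/11,190 of the $5,000 range has been used: income = $84,400 + $5,000 × 2,238/11,190 = $85,400.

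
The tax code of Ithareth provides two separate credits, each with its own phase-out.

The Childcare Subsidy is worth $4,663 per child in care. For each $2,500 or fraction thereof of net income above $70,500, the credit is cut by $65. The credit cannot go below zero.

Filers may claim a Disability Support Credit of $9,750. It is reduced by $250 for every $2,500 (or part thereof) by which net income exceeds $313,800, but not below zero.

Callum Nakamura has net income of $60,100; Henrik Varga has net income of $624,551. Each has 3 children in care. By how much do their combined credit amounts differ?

$23,739

Callum ($60,100): Childcare Subsidy: base = 3 × $4,663 = $13,989. $60,100 is at or below the $70,500 threshold, so the full $13,989 applies. Disability Support Credit: $60,100 is at or below the $313,800 threshold, so the full $9,750 applies. total $13,989 + $9,750 = $23,739
Henrik ($624,551): Childcare Subsidy: base = 3 × $4,663 = $13,989. income exceeds $70,500 by $554,051 → 222 increments × $65 = $14,430 ≥ base, so the credit is $0. Disability Support Credit: income exceeds $313,800 by $310,751 → 125 increments × $250 = $31,250 ≥ base, so the credit is $0. total $0 + $0 = $0
Difference: |$23,739 − $0| = $23,739.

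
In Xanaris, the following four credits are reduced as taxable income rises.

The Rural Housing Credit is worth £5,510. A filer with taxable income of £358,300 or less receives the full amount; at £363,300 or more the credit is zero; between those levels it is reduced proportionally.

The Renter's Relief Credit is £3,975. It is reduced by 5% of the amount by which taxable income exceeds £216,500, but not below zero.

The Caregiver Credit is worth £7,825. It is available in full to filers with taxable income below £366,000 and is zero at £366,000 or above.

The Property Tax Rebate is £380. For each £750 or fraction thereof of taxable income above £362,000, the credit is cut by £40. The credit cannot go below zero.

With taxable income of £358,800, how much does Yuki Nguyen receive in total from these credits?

Rural Housing Credit: £358,800 is £500 into a £5,000 phase-out range, leaving 4,500/5,000 of the credit: £5,510 × 4,500/5,000 = £4,959.
Renter's Relief Credit: 5% of the £142,300 excess over £216,500 is £7,115 ≥ base, so the credit is £0.
Caregiver Credit: £358,800 is below the £366,000 cutoff, so the full £7,825 applies.
Property Tax Rebate: £358,800 is at or below the £362,000 threshold, so the full £380 applies.
Total: £4,959 + £0 + £7,825 + £380 = £13,164.

£13,164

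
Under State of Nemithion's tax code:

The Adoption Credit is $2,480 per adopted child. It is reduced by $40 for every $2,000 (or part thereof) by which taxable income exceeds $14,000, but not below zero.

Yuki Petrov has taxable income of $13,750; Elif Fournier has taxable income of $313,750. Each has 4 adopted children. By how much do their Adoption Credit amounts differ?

Yuki ($13,750): Adoption Credit: base = 4 × $2,480 = $9,920. $13,750 is at or below the $14,000 threshold, so the full $9,920 applies.
Elif ($313,750): Adoption Credit: base = 4 × $2,480 = $9,920. income exceeds $14,000 by $299,750, which is 150 full-or-partial $2,000 increments; reduction = 150 × $40 = $6,000, leaving $3,920.
Difference: |$9,920 − $3,920| = $6,000.

$6,000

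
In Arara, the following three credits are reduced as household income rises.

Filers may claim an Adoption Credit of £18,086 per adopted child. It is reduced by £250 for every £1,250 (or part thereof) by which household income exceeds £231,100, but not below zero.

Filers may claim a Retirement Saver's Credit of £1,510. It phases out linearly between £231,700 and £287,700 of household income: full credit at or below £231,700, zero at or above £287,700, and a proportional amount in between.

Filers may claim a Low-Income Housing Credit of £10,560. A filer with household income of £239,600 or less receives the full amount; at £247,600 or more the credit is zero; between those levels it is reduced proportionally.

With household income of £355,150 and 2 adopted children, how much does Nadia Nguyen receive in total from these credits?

£11,172

Adoption Credit: base = 2 × £18,086 = £36,172. income exceeds £231,100 by £124,050, which is 100 full-or-partial £1,250 increments; reduction = 100 × £250 = £25,000, leaving £11,172.
Retirement Saver's Credit: £355,150 is at or above £287,700, so the credit is £0.
Low-Income Housing Credit: £355,150 is at or above £247,600, so the credit is £0.
Total: £11,172 + £0 + £0 = £11,172.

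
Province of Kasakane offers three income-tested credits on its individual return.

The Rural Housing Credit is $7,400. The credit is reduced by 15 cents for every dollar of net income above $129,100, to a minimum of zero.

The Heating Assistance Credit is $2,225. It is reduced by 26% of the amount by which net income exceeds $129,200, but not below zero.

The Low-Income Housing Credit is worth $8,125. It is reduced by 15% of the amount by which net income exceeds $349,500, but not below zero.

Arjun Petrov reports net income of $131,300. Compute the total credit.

Rural Housing Credit: 15% of the $2,200 excess over $129,100 is $330; credit = $7,400 − $330 = $7,070.
Heating Assistance Credit: 26% of the $2,100 excess over $129,200 is $546; credit = $2,225 − $546 = $1,679.
Low-Income Housing Credit: $131,300 is at or below the $349,500 threshold, so the full $8,125 applies.
Total: $7,070 + $1,679 + $8,125 = $16,874.

$16,874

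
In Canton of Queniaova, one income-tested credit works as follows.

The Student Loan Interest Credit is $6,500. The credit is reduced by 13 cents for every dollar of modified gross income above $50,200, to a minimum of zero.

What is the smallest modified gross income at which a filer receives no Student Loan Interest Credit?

$100,200

The credit falls by 13% of each dollar above $50,200, so it reaches zero when the excess is $6,500 / 13% = $50,000: income = $50,200 + $50,000 = $100,200.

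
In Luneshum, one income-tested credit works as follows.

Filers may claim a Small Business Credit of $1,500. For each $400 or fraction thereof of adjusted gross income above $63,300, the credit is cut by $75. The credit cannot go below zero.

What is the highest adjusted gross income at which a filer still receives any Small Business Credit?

$70,900

After 19 increments the reduction is 19 × $75 = $1,425, leaving $75; one more increment wipes it out. Increment 19 ends at excess 19 × $400 = $7,600, so the highest qualifying income is $63,300 + $7,600 = $70,900.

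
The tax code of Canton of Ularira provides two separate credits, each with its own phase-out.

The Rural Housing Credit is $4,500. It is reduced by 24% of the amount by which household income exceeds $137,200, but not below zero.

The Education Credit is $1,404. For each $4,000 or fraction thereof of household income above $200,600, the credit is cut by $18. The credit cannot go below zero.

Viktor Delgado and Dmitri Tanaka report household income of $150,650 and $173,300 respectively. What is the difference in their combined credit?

$1,272

Viktor ($150,650): Rural Housing Credit: 24% of the $13,450 excess over $137,200 is $3,228; credit = $4,500 − $3,228 = $1,272. Education Credit: $150,650 is at or below the $200,600 threshold, so the full $1,404 applies. total $1,272 + $1,404 = $2,676
Dmitri ($173,300): Rural Housing Credit: 24% of the $36,100 excess over $137,200 is $8,664 ≥ base, so the credit is $0. Education Credit: $173,300 is at or below the $200,600 threshold, so the full $1,404 applies. total $0 + $1,404 = $1,404
Difference: |$2,676 − $1,404| = $1,272.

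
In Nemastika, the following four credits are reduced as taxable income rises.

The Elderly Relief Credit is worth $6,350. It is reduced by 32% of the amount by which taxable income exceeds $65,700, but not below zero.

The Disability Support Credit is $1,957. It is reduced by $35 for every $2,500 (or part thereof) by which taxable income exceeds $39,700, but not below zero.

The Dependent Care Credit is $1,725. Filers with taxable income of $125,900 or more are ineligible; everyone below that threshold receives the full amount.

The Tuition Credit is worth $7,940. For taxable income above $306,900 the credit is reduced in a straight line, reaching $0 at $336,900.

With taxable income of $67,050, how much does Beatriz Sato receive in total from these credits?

$17,155

Elderly Relief Credit: 32% of the $1,350 excess over $65,700 is $432; credit = $6,350 − $432 = $5,918.
Disability Support Credit: income exceeds $39,700 by $27,350, which is 11 full-or-partial $2,500 increments; reduction = 11 × $35 = $385, leaving $1,572.
Dependent Care Credit: $67,050 is below the $125,900 cutoff, so the full $1,725 applies.
Tuition Credit: $67,050 is at or below the $306,900 threshold, so the full $7,940 applies.
Total: $5,918 + $1,572 + $1,725 + $7,940 = $17,155.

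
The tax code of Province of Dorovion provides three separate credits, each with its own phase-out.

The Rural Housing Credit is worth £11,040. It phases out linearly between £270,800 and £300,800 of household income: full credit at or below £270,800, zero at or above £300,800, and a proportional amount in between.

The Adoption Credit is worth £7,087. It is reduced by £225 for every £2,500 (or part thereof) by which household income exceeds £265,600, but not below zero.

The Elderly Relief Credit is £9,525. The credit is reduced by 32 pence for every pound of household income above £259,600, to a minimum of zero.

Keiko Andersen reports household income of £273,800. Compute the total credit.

Rural Housing Credit: £273,800 is £3,000 into a £30,000 phase-out range, leaving 27,000/30,000 of the credit: £11,040 × 27,000/30,000 = £9,936.
Adoption Credit: income exceeds £265,600 by £8,200, which is 4 full-or-partial £2,500 increments; reduction = 4 × £225 = £900, leaving £6,187.
Elderly Relief Credit: 32% of the £14,200 excess over £259,600 is £4,544; credit = £9,525 − £4,544 = £4,981.
Total: £9,936 + £6,187 + £4,981 = £21,104.

£21,104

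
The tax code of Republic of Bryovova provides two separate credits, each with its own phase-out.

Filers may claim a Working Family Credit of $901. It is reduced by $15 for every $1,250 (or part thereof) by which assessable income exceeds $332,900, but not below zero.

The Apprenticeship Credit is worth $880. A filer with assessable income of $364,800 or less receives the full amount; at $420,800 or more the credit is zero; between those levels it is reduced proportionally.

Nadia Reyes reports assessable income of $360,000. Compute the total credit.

Working Family Credit: income exceeds $332,900 by $27,100, which is 22 full-or-partial $1,250 increments; reduction = 22 × $15 = $330, leaving $571.
Apprenticeship Credit: $360,000 is at or below the $364,800 threshold, so the full $880 applies.
Total: $571 + $880 = $1,451.

$1,451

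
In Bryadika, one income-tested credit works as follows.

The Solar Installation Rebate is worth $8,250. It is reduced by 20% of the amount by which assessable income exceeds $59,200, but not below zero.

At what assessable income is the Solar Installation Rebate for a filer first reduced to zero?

$100,450

The credit falls by 20% of each dollar above $59,200, so it reaches zero when the excess is $8,250 / 20% = $41,250: income = $59,200 + $41,250 = $100,450.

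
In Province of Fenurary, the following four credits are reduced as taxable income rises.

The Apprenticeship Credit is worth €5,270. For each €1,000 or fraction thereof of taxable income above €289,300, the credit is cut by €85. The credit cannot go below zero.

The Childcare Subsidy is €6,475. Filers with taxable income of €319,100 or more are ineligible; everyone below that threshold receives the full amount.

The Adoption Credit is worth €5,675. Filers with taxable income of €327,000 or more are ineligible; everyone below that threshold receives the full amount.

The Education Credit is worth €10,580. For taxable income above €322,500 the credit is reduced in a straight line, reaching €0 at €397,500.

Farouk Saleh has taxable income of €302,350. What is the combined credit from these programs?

€26,810

Apprenticeship Credit: income exceeds €289,300 by €13,050, which is 14 full-or-partial €1,000 increments; reduction = 14 × €85 = €1,190, leaving €4,080.
Childcare Subsidy: €302,350 is below the €319,100 cutoff, so the full €6,475 applies.
Adoption Credit: €302,350 is below the €327,000 cutoff, so the full €5,675 applies.
Education Credit: €302,350 is at or below the €322,500 threshold, so the full €10,580 applies.
Total: €4,080 + €6,475 + €5,675 + €10,580 = €26,810.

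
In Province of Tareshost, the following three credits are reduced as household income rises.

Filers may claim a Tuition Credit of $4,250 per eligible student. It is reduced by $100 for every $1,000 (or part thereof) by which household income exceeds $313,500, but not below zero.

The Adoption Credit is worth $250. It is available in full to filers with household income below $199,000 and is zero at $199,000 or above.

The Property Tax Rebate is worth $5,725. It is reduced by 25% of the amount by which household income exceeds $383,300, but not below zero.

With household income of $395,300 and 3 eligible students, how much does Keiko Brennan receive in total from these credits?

$7,275

Tuition Credit: base = 3 × $4,250 = $12,750. income exceeds $313,500 by $81,800, which is 82 full-or-partial $1,000 increments; reduction = 82 × $100 = $8,200, leaving $4,550.
Adoption Credit: $395,300 meets or exceeds the $199,000 cutoff, so the credit is $0.
Property Tax Rebate: 25% of the $12,000 excess over $383,300 is $3,000; credit = $5,725 − $3,000 = $2,725.
Total: $4,550 + $0 + $2,725 = $7,275.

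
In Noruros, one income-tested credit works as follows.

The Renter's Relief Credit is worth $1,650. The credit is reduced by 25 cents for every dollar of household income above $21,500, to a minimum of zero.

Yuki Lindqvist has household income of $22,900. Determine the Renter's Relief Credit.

Renter's Relief Credit: 25% of the $1,400 excess over $21,500 is $350; credit = $1,650 − $350 = $1,300.

$1,300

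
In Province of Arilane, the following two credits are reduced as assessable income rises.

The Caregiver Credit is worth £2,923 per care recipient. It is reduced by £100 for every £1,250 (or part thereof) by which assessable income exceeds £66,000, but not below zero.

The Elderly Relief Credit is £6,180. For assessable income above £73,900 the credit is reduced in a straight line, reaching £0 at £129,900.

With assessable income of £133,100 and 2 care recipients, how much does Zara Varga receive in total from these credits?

Caregiver Credit: base = 2 × £2,923 = £5,846. income exceeds £66,000 by £67,100, which is 54 full-or-partial £1,250 increments; reduction = 54 × £100 = £5,400, leaving £446.
Elderly Relief Credit: £133,100 is at or above £129,900, so the credit is £0.
Total: £446 + £0 = £446.

£446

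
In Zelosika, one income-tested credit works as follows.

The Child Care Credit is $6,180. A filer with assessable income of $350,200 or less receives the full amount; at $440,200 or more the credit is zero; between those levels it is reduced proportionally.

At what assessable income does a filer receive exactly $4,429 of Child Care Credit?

$375,700

$4,429 is 4,429/6,180 of the full $6,180, so 1,751/6,180 of the $90,000 range has been used: income = $350,200 + $90,000 × 1,751/6,180 = $375,700.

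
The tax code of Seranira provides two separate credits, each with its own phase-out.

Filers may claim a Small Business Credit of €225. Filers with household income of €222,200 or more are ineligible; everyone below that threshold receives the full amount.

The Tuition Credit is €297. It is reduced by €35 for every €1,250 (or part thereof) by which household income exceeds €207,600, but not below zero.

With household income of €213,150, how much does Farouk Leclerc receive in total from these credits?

Small Business Credit: €213,150 is below the €222,200 cutoff, so the full €225 applies.
Tuition Credit: income exceeds €207,600 by €5,550, which is 5 full-or-partial €1,250 increments; reduction = 5 × €35 = €175, leaving €122.
Total: €225 + €122 = €347.

€347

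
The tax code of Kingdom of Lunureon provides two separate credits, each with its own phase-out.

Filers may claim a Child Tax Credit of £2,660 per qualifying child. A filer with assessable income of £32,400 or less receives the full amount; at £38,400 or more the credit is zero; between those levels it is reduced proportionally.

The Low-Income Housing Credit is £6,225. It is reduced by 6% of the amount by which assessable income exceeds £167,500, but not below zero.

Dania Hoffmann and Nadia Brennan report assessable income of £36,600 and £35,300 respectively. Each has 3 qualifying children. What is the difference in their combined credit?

£1,729

Dania (£36,600): Child Tax Credit: base = 3 × £2,660 = £7,980. £36,600 is £4,200 into a £6,000 phase-out range, leaving 1,800/6,000 of the credit: £7,980 × 1,800/6,000 = £2,394. Low-Income Housing Credit: £36,600 is at or below the £167,500 threshold, so the full £6,225 applies. total £2,394 + £6,225 = £8,619
Nadia (£35,300): Child Tax Credit: base = 3 × £2,660 = £7,980. £35,300 is £2,900 into a £6,000 phase-out range, leaving 3,100/6,000 of the credit: £7,980 × 3,100/6,000 = £4,123. Low-Income Housing Credit: £35,300 is at or below the £167,500 threshold, so the full £6,225 applies. total £4,123 + £6,225 = £10,348
Difference: |£8,619 − £10,348| = £1,729.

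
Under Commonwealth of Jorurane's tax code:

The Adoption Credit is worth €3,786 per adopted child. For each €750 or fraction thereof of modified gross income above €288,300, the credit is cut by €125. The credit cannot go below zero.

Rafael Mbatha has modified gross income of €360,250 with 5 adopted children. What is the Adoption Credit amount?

€6,930

Adoption Credit: base = 5 × €3,786 = €18,930. income exceeds €288,300 by €71,950, which is 96 full-or-partial €750 increments; reduction = 96 × €125 = €12,000, leaving €6,930.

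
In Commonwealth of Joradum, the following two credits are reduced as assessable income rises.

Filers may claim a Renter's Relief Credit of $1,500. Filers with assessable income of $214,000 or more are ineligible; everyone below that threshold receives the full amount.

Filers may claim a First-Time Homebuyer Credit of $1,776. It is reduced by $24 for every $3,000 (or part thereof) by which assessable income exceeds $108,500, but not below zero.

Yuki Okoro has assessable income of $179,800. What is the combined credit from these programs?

$2,700

Renter's Relief Credit: $179,800 is below the $214,000 cutoff, so the full $1,500 applies.
First-Time Homebuyer Credit: income exceeds $108,500 by $71,300, which is 24 full-or-partial $3,000 increments; reduction = 24 × $24 = $576, leaving $1,200.
Total: $1,500 + $1,200 = $2,700.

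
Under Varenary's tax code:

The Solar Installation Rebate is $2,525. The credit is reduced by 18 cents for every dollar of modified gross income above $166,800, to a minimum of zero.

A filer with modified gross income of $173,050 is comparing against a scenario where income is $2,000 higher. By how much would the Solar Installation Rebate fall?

$360

At $173,050 — 18% of the $6,250 excess over $166,800 is $1,125; credit = $2,525 − $1,125 = $1,400.
At $175,050 — 18% of the $8,250 excess over $166,800 is $1,485; credit = $2,525 − $1,485 = $1,040.
Lost: $1,400 − $1,040 = $360.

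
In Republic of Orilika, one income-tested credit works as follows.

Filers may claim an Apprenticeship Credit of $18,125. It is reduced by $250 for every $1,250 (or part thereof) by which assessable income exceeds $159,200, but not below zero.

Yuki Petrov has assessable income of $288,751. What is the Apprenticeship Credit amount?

Apprenticeship Credit: income exceeds $159,200 by $129,551 → 104 increments × $250 = $26,000 ≥ base, so the credit is $0.

$0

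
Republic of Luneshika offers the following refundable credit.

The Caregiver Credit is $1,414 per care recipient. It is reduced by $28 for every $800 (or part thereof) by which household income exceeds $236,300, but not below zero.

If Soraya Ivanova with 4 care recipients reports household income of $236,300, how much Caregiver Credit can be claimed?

Caregiver Credit: base = 4 × $1,414 = $5,656. $236,300 is at or below the $236,300 threshold, so the full $5,656 applies.

$5,656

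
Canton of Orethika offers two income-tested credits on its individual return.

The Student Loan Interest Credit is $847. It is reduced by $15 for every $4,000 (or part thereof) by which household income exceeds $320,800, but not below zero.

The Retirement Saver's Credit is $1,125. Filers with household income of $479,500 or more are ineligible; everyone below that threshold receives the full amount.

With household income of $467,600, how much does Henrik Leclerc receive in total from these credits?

$1,417

Student Loan Interest Credit: income exceeds $320,800 by $146,800, which is 37 full-or-partial $4,000 increments; reduction = 37 × $15 = $555, leaving $292.
Retirement Saver's Credit: $467,600 is below the $479,500 cutoff, so the full $1,125 applies.
Total: $292 + $1,125 = $1,417.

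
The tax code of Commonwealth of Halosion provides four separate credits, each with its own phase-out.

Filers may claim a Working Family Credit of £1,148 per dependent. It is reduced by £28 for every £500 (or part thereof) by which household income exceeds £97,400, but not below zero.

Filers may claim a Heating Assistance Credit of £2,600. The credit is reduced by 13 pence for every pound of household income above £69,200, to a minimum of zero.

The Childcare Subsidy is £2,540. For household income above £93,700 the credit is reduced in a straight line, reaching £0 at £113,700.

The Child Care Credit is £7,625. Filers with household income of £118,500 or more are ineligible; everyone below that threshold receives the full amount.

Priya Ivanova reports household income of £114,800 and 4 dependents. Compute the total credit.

£11,237

Working Family Credit: base = 4 × £1,148 = £4,592. income exceeds £97,400 by £17,400, which is 35 full-or-partial £500 increments; reduction = 35 × £28 = £980, leaving £3,612.
Heating Assistance Credit: 13% of the £45,600 excess over £69,200 is £5,928 ≥ base, so the credit is £0.
Childcare Subsidy: £114,800 is at or above £113,700, so the credit is £0.
Child Care Credit: £114,800 is below the £118,500 cutoff, so the full £7,625 applies.
Total: £3,612 + £0 + £0 + £7,625 = £11,237.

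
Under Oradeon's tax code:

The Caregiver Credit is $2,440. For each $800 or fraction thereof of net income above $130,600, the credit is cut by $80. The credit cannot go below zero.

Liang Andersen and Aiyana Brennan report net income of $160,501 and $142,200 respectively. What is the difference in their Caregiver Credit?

$1,240

Liang ($160,501): Caregiver Credit: income exceeds $130,600 by $29,901 → 38 increments × $80 = $3,040 ≥ base, so the credit is $0.
Aiyana ($142,200): Caregiver Credit: income exceeds $130,600 by $11,600, which is 15 full-or-partial $800 increments; reduction = 15 × $80 = $1,200, leaving $1,240.
Difference: |$0 − $1,240| = $1,240.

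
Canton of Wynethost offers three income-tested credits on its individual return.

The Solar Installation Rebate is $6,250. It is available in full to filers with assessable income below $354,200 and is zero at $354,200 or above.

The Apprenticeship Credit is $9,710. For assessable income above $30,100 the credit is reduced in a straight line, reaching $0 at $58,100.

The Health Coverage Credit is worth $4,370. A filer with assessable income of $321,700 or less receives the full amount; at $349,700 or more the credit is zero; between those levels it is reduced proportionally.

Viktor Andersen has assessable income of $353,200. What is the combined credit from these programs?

$6,250

Solar Installation Rebate: $353,200 is below the $354,200 cutoff, so the full $6,250 applies.
Apprenticeship Credit: $353,200 is at or above $58,100, so the credit is $0.
Health Coverage Credit: $353,200 is at or above $349,700, so the credit is $0.
Total: $6,250 + $0 + $0 = $6,250.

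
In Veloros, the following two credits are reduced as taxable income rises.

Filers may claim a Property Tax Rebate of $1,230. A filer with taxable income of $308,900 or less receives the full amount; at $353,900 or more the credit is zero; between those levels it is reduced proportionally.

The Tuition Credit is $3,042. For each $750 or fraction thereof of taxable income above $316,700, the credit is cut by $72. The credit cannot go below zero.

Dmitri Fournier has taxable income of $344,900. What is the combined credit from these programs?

$552

Property Tax Rebate: $344,900 is $36,000 into a $45,000 phase-out range, leaving 9,000/45,000 of the credit: $1,230 × 9,000/45,000 = $246.
Tuition Credit: income exceeds $316,700 by $28,200, which is 38 full-or-partial $750 increments; reduction = 38 × $72 = $2,736, leaving $306.
Total: $246 + $306 = $552.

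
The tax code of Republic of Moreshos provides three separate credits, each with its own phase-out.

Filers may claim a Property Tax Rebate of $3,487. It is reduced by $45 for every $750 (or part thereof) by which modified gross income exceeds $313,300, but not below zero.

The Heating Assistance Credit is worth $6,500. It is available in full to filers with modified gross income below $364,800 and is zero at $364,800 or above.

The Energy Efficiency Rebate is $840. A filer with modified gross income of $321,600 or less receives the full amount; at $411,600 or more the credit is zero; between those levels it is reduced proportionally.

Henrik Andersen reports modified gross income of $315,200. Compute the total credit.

$10,692

Property Tax Rebate: income exceeds $313,300 by $1,900, which is 3 full-or-partial $750 increments; reduction = 3 × $45 = $135, leaving $3,352.
Heating Assistance Credit: $315,200 is below the $364,800 cutoff, so the full $6,500 applies.
Energy Efficiency Rebate: $315,200 is at or below the $321,600 threshold, so the full $840 applies.
Total: $3,352 + $6,500 + $840 = $10,692.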